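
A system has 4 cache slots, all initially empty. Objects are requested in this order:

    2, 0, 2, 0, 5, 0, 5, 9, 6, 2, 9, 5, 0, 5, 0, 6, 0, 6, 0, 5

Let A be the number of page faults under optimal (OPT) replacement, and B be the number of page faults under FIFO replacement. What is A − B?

-2

Under OPT: F F . . F . . F F . . . F . . . . . . . → 6 faults.
Under FIFO: F F . . F . . F F F . . F F . . . . . . → 8 faults.
A − B = 6 − 8 = -2.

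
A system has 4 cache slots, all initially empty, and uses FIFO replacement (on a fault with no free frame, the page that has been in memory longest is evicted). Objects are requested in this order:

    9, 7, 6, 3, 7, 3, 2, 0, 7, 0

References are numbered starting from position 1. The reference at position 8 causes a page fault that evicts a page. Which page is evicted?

7

pos 1: 9: miss, frames {9}
pos 2: 7: miss, frames {9,7}
pos 3: 6: miss, frames {9,7,6}
pos 4: 3: miss, frames {9,7,6,3}
pos 5: 7: hit
pos 6: 3: hit
pos 7: 2: miss, evict 9, frames {7,6,3,2}
pos 8: 0: miss, evict 7, frames {6,3,2,0}
At position 8, page 7 is evicted.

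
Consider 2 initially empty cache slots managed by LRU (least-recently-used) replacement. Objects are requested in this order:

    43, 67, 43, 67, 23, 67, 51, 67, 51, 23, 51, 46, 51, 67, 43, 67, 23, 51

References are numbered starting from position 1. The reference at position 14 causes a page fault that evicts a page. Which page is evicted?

pos 1: 43 -> fault, frames [43]
pos 2: 67 -> fault, frames [43, 67]
pos 3: 43 -> hit
pos 4: 67 -> hit
pos 5: 23 -> fault, evict 43, frames [67, 23]
pos 6: 67 -> hit
pos 7: 51 -> fault, evict 23, frames [67, 51]
pos 8: 67 -> hit
pos 9: 51 -> hit
pos 10: 23 -> fault, evict 67, frames [51, 23]
pos 11: 51 -> hit
pos 12: 46 -> fault, evict 23, frames [51, 46]
pos 13: 51 -> hit
pos 14: 67 -> fault, evict 46, frames [51, 67]
At position 14, page 46 is evicted.

46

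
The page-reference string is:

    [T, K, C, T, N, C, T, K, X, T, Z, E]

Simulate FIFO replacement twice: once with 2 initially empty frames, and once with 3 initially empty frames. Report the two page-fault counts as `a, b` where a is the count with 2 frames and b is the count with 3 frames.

12, 9

2 frames: F F F F F F F F F F F F → 12 faults.
3 frames: F F F . F . F F F . F F → 9 faults.
9 < 12: adding a frame reduced faults, as is typical.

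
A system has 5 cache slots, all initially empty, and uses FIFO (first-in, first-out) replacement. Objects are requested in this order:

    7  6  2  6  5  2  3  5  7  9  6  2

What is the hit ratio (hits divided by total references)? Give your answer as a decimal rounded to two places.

0.50

7 -> miss, frames (7)
6 -> miss, frames (7 6)
2 -> miss, frames (7 6 2)
6 -> hit
5 -> miss, frames (7 6 2 5)
2 -> hit
3 -> miss, frames (7 6 2 5 3)
5 -> hit
7 -> hit
9 -> miss, evict 7, frames (6 2 5 3 9)
6 -> hit
2 -> hit
Hits: 6 of 12 references → 6/12 = 0.5000.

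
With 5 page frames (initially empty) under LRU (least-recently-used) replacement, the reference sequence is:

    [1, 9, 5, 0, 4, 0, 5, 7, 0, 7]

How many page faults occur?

6

1 -> fault, frames (1)
9 -> fault, frames (1 9)
5 -> fault, frames (1 9 5)
0 -> fault, frames (1 9 5 0)
4 -> fault, frames (1 9 5 0 4)
0 -> hit
5 -> hit
7 -> fault, evict 1, frames (9 4 0 5 7)
0 -> hit
7 -> hit
Page faults: 6.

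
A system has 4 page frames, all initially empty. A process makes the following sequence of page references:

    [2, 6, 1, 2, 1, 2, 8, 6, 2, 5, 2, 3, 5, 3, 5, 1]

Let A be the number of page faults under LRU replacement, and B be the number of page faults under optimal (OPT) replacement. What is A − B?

Under LRU: F F F . . . F . . F . F . . . F → 7 faults.
Under OPT: F F F . . . F . . F . F . . . . → 6 faults.
A − B = 7 − 6 = 1.

1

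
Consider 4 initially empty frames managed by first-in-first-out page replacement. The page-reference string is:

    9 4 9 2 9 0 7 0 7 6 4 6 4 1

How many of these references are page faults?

8

9: miss, frames [9]
4: miss, frames [9, 4]
9: hit
2: miss, frames [9, 4, 2]
9: hit
0: miss, frames [9, 4, 2, 0]
7: miss, evict 9, frames [4, 2, 0, 7]
0: hit
7: hit
6: miss, evict 4, frames [2, 0, 7, 6]
4: miss, evict 2, frames [0, 7, 6, 4]
6: hit
4: hit
1: miss, evict 0, frames [7, 6, 4, 1]
Page faults: 8.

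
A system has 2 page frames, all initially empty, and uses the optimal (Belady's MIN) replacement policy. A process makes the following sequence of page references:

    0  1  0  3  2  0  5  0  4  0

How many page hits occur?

0: fault, frames {0}
1: fault, frames {0,1}
0: hit
3: fault, evict 1, frames {0,3}
2: fault, evict 3, frames {0,2}
0: hit
5: fault, evict 2, frames {0,5}
0: hit
4: fault, evict 5, frames {0,4}
0: hit
Hits: 4.

4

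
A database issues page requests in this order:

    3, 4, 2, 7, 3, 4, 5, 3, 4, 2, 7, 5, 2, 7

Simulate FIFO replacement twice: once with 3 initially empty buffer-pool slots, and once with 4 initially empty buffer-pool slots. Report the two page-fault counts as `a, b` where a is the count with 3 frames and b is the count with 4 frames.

9, 10

3 frames: F F F F F F F . . F F . . . → 9 faults.
4 frames: F F F F . . F F F F F F . . → 10 faults.
10 > 9: adding a frame increased faults — Belady's anomaly.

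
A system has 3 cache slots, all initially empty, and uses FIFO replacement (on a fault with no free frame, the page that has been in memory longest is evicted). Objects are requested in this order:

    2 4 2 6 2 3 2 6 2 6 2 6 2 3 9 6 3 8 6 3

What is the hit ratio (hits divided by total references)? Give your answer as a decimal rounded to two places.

0.55

2: fault, frames (2)
4: fault, frames (2 4)
2: hit
6: fault, frames (2 4 6)
2: hit
3: fault, evict 2, frames (4 6 3)
2: fault, evict 4, frames (6 3 2)
6: hit
2: hit
6: hit
2: hit
6: hit
2: hit
3: hit
9: fault, evict 6, frames (3 2 9)
6: fault, evict 3, frames (2 9 6)
3: fault, evict 2, frames (9 6 3)
8: fault, evict 9, frames (6 3 8)
6: hit
3: hit
Hits: 11 of 20 references → 11/20 = 0.5500.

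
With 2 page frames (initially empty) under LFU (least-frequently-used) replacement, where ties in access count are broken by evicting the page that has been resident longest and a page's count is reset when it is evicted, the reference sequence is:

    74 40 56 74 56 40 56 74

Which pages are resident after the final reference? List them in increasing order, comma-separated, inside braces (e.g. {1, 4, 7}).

{56, 74}

74: miss, frames (74)
40: miss, frames (74 40)
56: miss, evict 74, frames (40 56)
74: miss, evict 40, frames (56 74)
56: hit
40: miss, evict 74, frames (56 40)
56: hit
74: miss, evict 40, frames (56 74)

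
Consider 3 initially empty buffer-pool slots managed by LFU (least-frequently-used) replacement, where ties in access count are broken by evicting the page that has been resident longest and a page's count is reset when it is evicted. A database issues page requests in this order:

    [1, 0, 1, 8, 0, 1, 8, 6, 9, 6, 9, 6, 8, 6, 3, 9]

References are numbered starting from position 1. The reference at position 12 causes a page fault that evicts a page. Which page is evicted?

9

pos 1: 1: fault, frames (1)
pos 2: 0: fault, frames (1 0)
pos 3: 1: hit
pos 4: 8: fault, frames (1 0 8)
pos 5: 0: hit
pos 6: 1: hit
pos 7: 8: hit
pos 8: 6: fault, evict 0, frames (1 8 6)
pos 9: 9: fault, evict 6, frames (1 8 9)
pos 10: 6: fault, evict 9, frames (1 8 6)
pos 11: 9: fault, evict 6, frames (1 8 9)
pos 12: 6: fault, evict 9, frames (1 8 6)
At position 12, page 9 is evicted.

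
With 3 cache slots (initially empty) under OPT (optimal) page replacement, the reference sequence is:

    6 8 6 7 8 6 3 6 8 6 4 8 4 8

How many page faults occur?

6 -> miss, frames {6}
8 -> miss, frames {6,8}
6 -> hit
7 -> miss, frames {6,8,7}
8 -> hit
6 -> hit
3 -> miss, evict 7, frames {6,8,3}
6 -> hit
8 -> hit
6 -> hit
4 -> miss, evict 3, frames {6,8,4}
8 -> hit
4 -> hit
8 -> hit
Page faults: 5.

5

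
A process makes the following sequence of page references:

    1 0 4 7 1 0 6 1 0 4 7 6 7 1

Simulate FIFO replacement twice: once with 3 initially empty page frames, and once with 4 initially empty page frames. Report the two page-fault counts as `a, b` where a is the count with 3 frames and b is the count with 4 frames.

10, 11

3 frames: F F F F F F F . . F F . . F → 10 faults.
4 frames: F F F F . . F F F F F F . F → 11 faults.
11 > 10: adding a frame increased faults — Belady's anomaly.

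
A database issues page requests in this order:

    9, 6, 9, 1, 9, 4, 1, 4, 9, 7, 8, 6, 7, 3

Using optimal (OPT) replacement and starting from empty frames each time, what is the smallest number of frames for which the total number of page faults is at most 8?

3

f=1: 14 faults
f=2: 9 faults
f=3: 8 faults
f=4: 7 faults
f=5: 7 faults
f=6: 7 faults
f=7: 7 faults
Smallest f with faults ≤ 8 is 3.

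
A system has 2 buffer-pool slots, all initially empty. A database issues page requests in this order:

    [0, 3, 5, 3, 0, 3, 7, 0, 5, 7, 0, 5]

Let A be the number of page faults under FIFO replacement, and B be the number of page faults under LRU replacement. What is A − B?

Under FIFO: F F F . F F F F F F F F → 11 faults.
Under LRU: F F F . F . F F F F F F → 10 faults.
A − B = 11 − 10 = 1.

1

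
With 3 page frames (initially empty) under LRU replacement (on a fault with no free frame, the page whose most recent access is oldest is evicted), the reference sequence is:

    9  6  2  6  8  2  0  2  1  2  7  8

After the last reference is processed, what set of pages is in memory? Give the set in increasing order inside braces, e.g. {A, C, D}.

{2, 7, 8}

9 → fault, frames (9)
6 → fault, frames (9 6)
2 → fault, frames (9 6 2)
6 → hit
8 → fault, evict 9, frames (2 6 8)
2 → hit
0 → fault, evict 6, frames (8 2 0)
2 → hit
1 → fault, evict 8, frames (0 2 1)
2 → hit
7 → fault, evict 0, frames (1 2 7)
8 → fault, evict 1, frames (2 7 8)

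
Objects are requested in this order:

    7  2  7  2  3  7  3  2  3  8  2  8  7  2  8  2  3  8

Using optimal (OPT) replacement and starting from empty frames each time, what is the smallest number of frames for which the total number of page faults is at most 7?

f=1: 18 faults
f=2: 8 faults
f=3: 5 faults
f=4: 4 faults
Smallest f with faults ≤ 7 is 3.

3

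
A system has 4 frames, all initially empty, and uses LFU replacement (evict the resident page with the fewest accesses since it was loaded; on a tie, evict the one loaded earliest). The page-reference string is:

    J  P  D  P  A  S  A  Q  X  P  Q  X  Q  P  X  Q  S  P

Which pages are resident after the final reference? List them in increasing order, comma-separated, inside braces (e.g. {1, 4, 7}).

{P, Q, S, X}

J: fault, frames (J)
P: fault, frames (J P)
D: fault, frames (J P D)
P: hit
A: fault, frames (J P D A)
S: fault, evict J, frames (P D A S)
A: hit
Q: fault, evict D, frames (P A S Q)
X: fault, evict S, frames (P A Q X)
P: hit
Q: hit
X: hit
Q: hit
P: hit
X: hit
Q: hit
S: fault, evict A, frames (P Q X S)
P: hit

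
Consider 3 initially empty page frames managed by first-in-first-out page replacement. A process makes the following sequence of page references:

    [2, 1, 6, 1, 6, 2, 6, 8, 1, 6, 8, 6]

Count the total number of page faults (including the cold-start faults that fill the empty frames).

4

2 → miss, frames (2)
1 → miss, frames (2 1)
6 → miss, frames (2 1 6)
1 → hit
6 → hit
2 → hit
6 → hit
8 → miss, evict 2, frames (1 6 8)
1 → hit
6 → hit
8 → hit
6 → hit
Page faults: 4.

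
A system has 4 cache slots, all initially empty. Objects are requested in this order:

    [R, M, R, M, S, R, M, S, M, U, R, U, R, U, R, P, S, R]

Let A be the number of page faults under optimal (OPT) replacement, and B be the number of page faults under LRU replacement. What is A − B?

-1

Under OPT: F F . . F . . . . F . . . . . F . . → 5 faults.
Under LRU: F F . . F . . . . F . . . . . F F . → 6 faults.
A − B = 5 − 6 = -1.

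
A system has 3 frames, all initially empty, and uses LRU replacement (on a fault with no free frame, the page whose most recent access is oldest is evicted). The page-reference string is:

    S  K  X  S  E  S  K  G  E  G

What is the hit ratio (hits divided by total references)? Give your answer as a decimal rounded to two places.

S -> fault, frames (S)
K -> fault, frames (S K)
X -> fault, frames (S K X)
S -> hit
E -> fault, evict K, frames (X S E)
S -> hit
K -> fault, evict X, frames (E S K)
G -> fault, evict E, frames (S K G)
E -> fault, evict S, frames (K G E)
G -> hit
Hits: 3 of 10 references → 3/10 = 0.3000.

0.30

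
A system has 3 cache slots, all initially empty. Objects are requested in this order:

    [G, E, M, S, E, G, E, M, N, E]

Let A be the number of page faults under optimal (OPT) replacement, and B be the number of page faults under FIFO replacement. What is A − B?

-2

Under OPT: F F F F . . . F F . → 6 faults.
Under FIFO: F F F F . F F F F . → 8 faults.
A − B = 6 − 8 = -2.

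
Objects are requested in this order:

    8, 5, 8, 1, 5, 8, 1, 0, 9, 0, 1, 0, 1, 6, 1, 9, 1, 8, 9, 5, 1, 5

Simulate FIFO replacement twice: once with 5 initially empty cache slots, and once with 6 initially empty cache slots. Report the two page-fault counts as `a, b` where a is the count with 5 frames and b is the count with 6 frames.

5 frames: F F . F . . . F F . . . . F . . . F . F F . → 9 faults.
6 frames: F F . F . . . F F . . . . F . . . . . . . . → 6 faults.
6 < 9: adding a frame reduced faults, as is typical.

9, 6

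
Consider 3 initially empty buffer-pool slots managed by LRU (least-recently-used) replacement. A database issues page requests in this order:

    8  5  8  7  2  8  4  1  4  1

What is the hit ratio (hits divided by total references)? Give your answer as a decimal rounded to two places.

0.40

8 -> fault, frames (8)
5 -> fault, frames (8 5)
8 -> hit
7 -> fault, frames (5 8 7)
2 -> fault, evict 5, frames (8 7 2)
8 -> hit
4 -> fault, evict 7, frames (2 8 4)
1 -> fault, evict 2, frames (8 4 1)
4 -> hit
1 -> hit
Hits: 4 of 10 references → 4/10 = 0.4000.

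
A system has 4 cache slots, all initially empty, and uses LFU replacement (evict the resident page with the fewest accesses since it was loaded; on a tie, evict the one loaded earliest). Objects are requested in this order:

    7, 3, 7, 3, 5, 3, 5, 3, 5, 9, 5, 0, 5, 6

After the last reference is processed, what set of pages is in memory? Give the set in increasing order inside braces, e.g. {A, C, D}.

{3, 5, 6, 7}

7 -> fault, frames {7}
3 -> fault, frames {7,3}
7 -> hit
3 -> hit
5 -> fault, frames {7,3,5}
3 -> hit
5 -> hit
3 -> hit
5 -> hit
9 -> fault, frames {7,3,5,9}
5 -> hit
0 -> fault, evict 9, frames {7,3,5,0}
5 -> hit
6 -> fault, evict 0, frames {7,3,5,6}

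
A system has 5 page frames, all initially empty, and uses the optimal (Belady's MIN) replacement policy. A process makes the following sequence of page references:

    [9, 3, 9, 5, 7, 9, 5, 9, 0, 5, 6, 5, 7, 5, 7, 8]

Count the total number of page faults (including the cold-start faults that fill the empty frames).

7

9 → fault, frames {9}
3 → fault, frames {9,3}
9 → hit
5 → fault, frames {9,3,5}
7 → fault, frames {9,3,5,7}
9 → hit
5 → hit
9 → hit
0 → fault, frames {9,3,5,7,0}
5 → hit
6 → fault, evict 0, frames {9,3,5,7,6}
5 → hit
7 → hit
5 → hit
7 → hit
8 → fault, evict 6, frames {9,3,5,7,8}
Page faults: 7.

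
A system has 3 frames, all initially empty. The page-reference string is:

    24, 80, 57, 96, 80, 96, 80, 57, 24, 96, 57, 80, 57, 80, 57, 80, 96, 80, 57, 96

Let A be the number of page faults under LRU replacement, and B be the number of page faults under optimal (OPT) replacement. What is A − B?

Under LRU: F F F F . . . . F F . F . . . . . . . . → 7 faults.
Under OPT: F F F F . . . . F . . F . . . . . . . . → 6 faults.
A − B = 7 − 6 = 1.

1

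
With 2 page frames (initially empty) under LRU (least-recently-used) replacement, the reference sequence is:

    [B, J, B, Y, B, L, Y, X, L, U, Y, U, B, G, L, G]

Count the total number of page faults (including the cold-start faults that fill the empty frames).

12

B: miss, frames {B}
J: miss, frames {B,J}
B: hit
Y: miss, evict J, frames {B,Y}
B: hit
L: miss, evict Y, frames {B,L}
Y: miss, evict B, frames {L,Y}
X: miss, evict L, frames {Y,X}
L: miss, evict Y, frames {X,L}
U: miss, evict X, frames {L,U}
Y: miss, evict L, frames {U,Y}
U: hit
B: miss, evict Y, frames {U,B}
G: miss, evict U, frames {B,G}
L: miss, evict B, frames {G,L}
G: hit
Page faults: 12.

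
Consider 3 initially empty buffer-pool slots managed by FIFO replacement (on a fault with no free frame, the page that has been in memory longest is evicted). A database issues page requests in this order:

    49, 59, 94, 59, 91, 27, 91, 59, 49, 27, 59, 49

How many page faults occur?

7

49 → fault, frames (49)
59 → fault, frames (49 59)
94 → fault, frames (49 59 94)
59 → hit
91 → fault, evict 49, frames (59 94 91)
27 → fault, evict 59, frames (94 91 27)
91 → hit
59 → fault, evict 94, frames (91 27 59)
49 → fault, evict 91, frames (27 59 49)
27 → hit
59 → hit
49 → hit
Page faults: 7.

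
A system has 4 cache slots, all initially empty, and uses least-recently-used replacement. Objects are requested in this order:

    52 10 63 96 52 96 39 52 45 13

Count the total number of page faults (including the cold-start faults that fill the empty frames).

7

52: miss, frames [52]
10: miss, frames [52, 10]
63: miss, frames [52, 10, 63]
96: miss, frames [52, 10, 63, 96]
52: hit
96: hit
39: miss, evict 10, frames [63, 52, 96, 39]
52: hit
45: miss, evict 63, frames [96, 39, 52, 45]
13: miss, evict 96, frames [39, 52, 45, 13]
Page faults: 7.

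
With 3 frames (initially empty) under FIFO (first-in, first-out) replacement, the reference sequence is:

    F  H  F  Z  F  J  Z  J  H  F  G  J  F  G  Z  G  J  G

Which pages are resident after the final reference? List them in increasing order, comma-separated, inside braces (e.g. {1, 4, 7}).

F → fault, frames {F}
H → fault, frames {F,H}
F → hit
Z → fault, frames {F,H,Z}
F → hit
J → fault, evict F, frames {H,Z,J}
Z → hit
J → hit
H → hit
F → fault, evict H, frames {Z,J,F}
G → fault, evict Z, frames {J,F,G}
J → hit
F → hit
G → hit
Z → fault, evict J, frames {F,G,Z}
G → hit
J → fault, evict F, frames {G,Z,J}
G → hit

{G, J, Z}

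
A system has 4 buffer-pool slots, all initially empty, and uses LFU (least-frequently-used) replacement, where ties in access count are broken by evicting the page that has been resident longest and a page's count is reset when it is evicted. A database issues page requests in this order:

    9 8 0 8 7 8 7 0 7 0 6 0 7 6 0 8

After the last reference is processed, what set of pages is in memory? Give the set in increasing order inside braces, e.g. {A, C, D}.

{0, 6, 7, 8}

9 → miss, frames [9]
8 → miss, frames [9, 8]
0 → miss, frames [9, 8, 0]
8 → hit
7 → miss, frames [9, 8, 0, 7]
8 → hit
7 → hit
0 → hit
7 → hit
0 → hit
6 → miss, evict 9, frames [8, 0, 7, 6]
0 → hit
7 → hit
6 → hit
0 → hit
8 → hit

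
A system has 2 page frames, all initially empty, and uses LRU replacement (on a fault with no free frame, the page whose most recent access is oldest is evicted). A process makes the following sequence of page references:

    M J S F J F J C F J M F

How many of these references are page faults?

10

M → miss, frames (M)
J → miss, frames (M J)
S → miss, evict M, frames (J S)
F → miss, evict J, frames (S F)
J → miss, evict S, frames (F J)
F → hit
J → hit
C → miss, evict F, frames (J C)
F → miss, evict J, frames (C F)
J → miss, evict C, frames (F J)
M → miss, evict F, frames (J M)
F → miss, evict J, frames (M F)
Page faults: 10.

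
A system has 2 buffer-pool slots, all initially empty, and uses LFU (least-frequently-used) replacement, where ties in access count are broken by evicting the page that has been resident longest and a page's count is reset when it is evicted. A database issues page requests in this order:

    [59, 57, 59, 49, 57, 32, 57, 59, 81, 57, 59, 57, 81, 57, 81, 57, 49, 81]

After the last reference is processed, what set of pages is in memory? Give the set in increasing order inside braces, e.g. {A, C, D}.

{59, 81}

59 → fault, frames (59)
57 → fault, frames (59 57)
59 → hit
49 → fault, evict 57, frames (59 49)
57 → fault, evict 49, frames (59 57)
32 → fault, evict 57, frames (59 32)
57 → fault, evict 32, frames (59 57)
59 → hit
81 → fault, evict 57, frames (59 81)
57 → fault, evict 81, frames (59 57)
59 → hit
57 → hit
81 → fault, evict 57, frames (59 81)
57 → fault, evict 81, frames (59 57)
81 → fault, evict 57, frames (59 81)
57 → fault, evict 81, frames (59 57)
49 → fault, evict 57, frames (59 49)
81 → fault, evict 49, frames (59 81)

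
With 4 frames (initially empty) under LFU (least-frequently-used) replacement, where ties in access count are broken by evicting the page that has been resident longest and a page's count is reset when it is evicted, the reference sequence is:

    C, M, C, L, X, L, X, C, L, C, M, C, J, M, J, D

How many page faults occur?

C -> miss, frames {C}
M -> miss, frames {C,M}
C -> hit
L -> miss, frames {C,M,L}
X -> miss, frames {C,M,L,X}
L -> hit
X -> hit
C -> hit
L -> hit
C -> hit
M -> hit
C -> hit
J -> miss, evict M, frames {C,L,X,J}
M -> miss, evict J, frames {C,L,X,M}
J -> miss, evict M, frames {C,L,X,J}
D -> miss, evict J, frames {C,L,X,D}
Page faults: 8.

8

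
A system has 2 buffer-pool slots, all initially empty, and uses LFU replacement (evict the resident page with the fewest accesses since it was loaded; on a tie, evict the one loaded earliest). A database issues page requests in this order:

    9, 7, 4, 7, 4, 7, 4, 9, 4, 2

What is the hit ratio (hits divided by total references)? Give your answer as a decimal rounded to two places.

9 -> fault, frames [9]
7 -> fault, frames [9, 7]
4 -> fault, evict 9, frames [7, 4]
7 -> hit
4 -> hit
7 -> hit
4 -> hit
9 -> fault, evict 7, frames [4, 9]
4 -> hit
2 -> fault, evict 9, frames [4, 2]
Hits: 5 of 10 references → 5/10 = 0.5000.

0.50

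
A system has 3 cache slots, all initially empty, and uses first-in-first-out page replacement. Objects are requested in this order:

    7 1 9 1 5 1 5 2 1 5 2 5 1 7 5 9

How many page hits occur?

7: fault, frames [7]
1: fault, frames [7, 1]
9: fault, frames [7, 1, 9]
1: hit
5: fault, evict 7, frames [1, 9, 5]
1: hit
5: hit
2: fault, evict 1, frames [9, 5, 2]
1: fault, evict 9, frames [5, 2, 1]
5: hit
2: hit
5: hit
1: hit
7: fault, evict 5, frames [2, 1, 7]
5: fault, evict 2, frames [1, 7, 5]
9: fault, evict 1, frames [7, 5, 9]
Hits: 7.

7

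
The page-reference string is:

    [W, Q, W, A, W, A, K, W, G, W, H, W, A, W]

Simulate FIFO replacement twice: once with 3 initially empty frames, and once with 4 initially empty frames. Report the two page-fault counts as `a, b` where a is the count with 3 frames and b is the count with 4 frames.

3 frames: F F . F . . F F F . F . F F → 9 faults.
4 frames: F F . F . . F . F F F . F . → 8 faults.
8 < 9: adding a frame reduced faults, as is typical.

9, 8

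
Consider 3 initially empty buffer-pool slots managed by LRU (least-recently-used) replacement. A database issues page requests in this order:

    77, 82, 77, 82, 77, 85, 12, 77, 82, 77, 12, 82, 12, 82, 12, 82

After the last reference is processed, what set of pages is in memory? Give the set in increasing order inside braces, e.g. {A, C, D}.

{12, 77, 82}

77 -> miss, frames (77)
82 -> miss, frames (77 82)
77 -> hit
82 -> hit
77 -> hit
85 -> miss, frames (82 77 85)
12 -> miss, evict 82, frames (77 85 12)
77 -> hit
82 -> miss, evict 85, frames (12 77 82)
77 -> hit
12 -> hit
82 -> hit
12 -> hit
82 -> hit
12 -> hit
82 -> hit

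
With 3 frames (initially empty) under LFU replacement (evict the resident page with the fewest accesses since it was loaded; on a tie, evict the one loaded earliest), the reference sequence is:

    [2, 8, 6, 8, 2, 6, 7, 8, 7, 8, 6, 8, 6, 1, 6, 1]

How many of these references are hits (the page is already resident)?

2: miss, frames (2)
8: miss, frames (2 8)
6: miss, frames (2 8 6)
8: hit
2: hit
6: hit
7: miss, evict 2, frames (8 6 7)
8: hit
7: hit
8: hit
6: hit
8: hit
6: hit
1: miss, evict 7, frames (8 6 1)
6: hit
1: hit
Hits: 11.

11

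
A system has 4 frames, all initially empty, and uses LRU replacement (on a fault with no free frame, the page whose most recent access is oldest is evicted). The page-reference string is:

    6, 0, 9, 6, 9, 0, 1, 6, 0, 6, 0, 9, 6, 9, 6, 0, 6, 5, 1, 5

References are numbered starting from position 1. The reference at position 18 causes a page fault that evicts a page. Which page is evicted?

1

pos 1: 6 -> miss, frames {6}
pos 2: 0 -> miss, frames {6,0}
pos 3: 9 -> miss, frames {6,0,9}
pos 4: 6 -> hit
pos 5: 9 -> hit
pos 6: 0 -> hit
pos 7: 1 -> miss, frames {6,9,0,1}
pos 8: 6 -> hit
pos 9: 0 -> hit
pos 10: 6 -> hit
pos 11: 0 -> hit
pos 12: 9 -> hit
pos 13: 6 -> hit
pos 14: 9 -> hit
pos 15: 6 -> hit
pos 16: 0 -> hit
pos 17: 6 -> hit
pos 18: 5 -> miss, evict 1, frames {9,0,6,5}
At position 18, page 1 is evicted.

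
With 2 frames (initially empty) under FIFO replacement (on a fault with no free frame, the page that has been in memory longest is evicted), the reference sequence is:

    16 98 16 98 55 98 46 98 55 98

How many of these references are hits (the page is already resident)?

16 → miss, frames {16}
98 → miss, frames {16,98}
16 → hit
98 → hit
55 → miss, evict 16, frames {98,55}
98 → hit
46 → miss, evict 98, frames {55,46}
98 → miss, evict 55, frames {46,98}
55 → miss, evict 46, frames {98,55}
98 → hit
Hits: 4.

4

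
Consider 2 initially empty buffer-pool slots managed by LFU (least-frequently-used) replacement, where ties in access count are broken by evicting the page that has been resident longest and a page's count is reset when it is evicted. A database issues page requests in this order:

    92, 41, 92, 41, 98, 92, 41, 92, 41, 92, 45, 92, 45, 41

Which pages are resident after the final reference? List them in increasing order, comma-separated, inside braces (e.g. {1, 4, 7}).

92 → fault, frames {92}
41 → fault, frames {92,41}
92 → hit
41 → hit
98 → fault, evict 92, frames {41,98}
92 → fault, evict 98, frames {41,92}
41 → hit
92 → hit
41 → hit
92 → hit
45 → fault, evict 92, frames {41,45}
92 → fault, evict 45, frames {41,92}
45 → fault, evict 92, frames {41,45}
41 → hit

{41, 45}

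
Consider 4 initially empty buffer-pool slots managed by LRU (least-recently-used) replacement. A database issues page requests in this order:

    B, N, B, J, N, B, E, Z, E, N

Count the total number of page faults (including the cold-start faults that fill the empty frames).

5

B -> miss, frames [B]
N -> miss, frames [B, N]
B -> hit
J -> miss, frames [N, B, J]
N -> hit
B -> hit
E -> miss, frames [J, N, B, E]
Z -> miss, evict J, frames [N, B, E, Z]
E -> hit
N -> hit
Page faults: 5.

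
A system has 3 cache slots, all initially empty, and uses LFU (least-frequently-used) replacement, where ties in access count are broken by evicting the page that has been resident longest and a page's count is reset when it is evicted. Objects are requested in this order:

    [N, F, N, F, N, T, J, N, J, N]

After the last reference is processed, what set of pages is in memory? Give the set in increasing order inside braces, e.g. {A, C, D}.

N: fault, frames (N)
F: fault, frames (N F)
N: hit
F: hit
N: hit
T: fault, frames (N F T)
J: fault, evict T, frames (N F J)
N: hit
J: hit
N: hit

{F, J, N}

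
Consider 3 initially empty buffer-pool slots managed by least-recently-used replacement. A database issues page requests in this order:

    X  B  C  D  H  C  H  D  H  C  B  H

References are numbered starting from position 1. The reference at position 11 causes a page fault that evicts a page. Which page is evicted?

pos 1: X: miss, frames {X}
pos 2: B: miss, frames {X,B}
pos 3: C: miss, frames {X,B,C}
pos 4: D: miss, evict X, frames {B,C,D}
pos 5: H: miss, evict B, frames {C,D,H}
pos 6: C: hit
pos 7: H: hit
pos 8: D: hit
pos 9: H: hit
pos 10: C: hit
pos 11: B: miss, evict D, frames {H,C,B}
At position 11, page D is evicted.

D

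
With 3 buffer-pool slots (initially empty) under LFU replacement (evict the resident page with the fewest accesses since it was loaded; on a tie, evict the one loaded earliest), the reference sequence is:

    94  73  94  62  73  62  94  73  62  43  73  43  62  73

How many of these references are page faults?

4

94 -> miss, frames {94}
73 -> miss, frames {94,73}
94 -> hit
62 -> miss, frames {94,73,62}
73 -> hit
62 -> hit
94 -> hit
73 -> hit
62 -> hit
43 -> miss, evict 94, frames {73,62,43}
73 -> hit
43 -> hit
62 -> hit
73 -> hit
Page faults: 4.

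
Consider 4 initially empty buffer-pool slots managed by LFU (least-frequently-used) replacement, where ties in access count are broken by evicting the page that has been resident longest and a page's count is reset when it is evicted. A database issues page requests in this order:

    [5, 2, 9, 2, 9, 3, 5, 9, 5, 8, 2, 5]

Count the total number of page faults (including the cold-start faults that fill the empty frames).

5 -> fault, frames {5}
2 -> fault, frames {5,2}
9 -> fault, frames {5,2,9}
2 -> hit
9 -> hit
3 -> fault, frames {5,2,9,3}
5 -> hit
9 -> hit
5 -> hit
8 -> fault, evict 3, frames {5,2,9,8}
2 -> hit
5 -> hit
Page faults: 5.

5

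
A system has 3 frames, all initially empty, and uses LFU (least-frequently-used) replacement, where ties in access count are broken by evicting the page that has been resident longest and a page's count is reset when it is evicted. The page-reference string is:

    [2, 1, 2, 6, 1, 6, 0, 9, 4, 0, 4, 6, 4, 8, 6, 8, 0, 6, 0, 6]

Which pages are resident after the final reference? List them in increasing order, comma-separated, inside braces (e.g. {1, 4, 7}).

2 -> fault, frames [2]
1 -> fault, frames [2, 1]
2 -> hit
6 -> fault, frames [2, 1, 6]
1 -> hit
6 -> hit
0 -> fault, evict 2, frames [1, 6, 0]
9 -> fault, evict 0, frames [1, 6, 9]
4 -> fault, evict 9, frames [1, 6, 4]
0 -> fault, evict 4, frames [1, 6, 0]
4 -> fault, evict 0, frames [1, 6, 4]
6 -> hit
4 -> hit
8 -> fault, evict 1, frames [6, 4, 8]
6 -> hit
8 -> hit
0 -> fault, evict 4, frames [6, 8, 0]
6 -> hit
0 -> hit
6 -> hit

{0, 6, 8}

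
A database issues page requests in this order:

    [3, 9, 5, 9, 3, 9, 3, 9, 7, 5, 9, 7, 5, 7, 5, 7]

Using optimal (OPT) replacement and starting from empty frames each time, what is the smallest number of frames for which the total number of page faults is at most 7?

f=1: 16 faults
f=2: 7 faults
f=3: 4 faults
f=4: 4 faults
Smallest f with faults ≤ 7 is 2.

2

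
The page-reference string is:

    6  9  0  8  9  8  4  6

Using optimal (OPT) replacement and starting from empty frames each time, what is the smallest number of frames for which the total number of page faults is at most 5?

3

f=1: 8 faults
f=2: 6 faults
f=3: 5 faults
f=4: 5 faults
f=5: 5 faults
Smallest f with faults ≤ 5 is 3.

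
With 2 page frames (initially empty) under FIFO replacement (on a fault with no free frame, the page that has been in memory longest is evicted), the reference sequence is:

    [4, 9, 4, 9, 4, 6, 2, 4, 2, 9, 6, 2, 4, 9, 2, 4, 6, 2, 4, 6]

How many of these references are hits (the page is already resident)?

4 -> fault, frames {4}
9 -> fault, frames {4,9}
4 -> hit
9 -> hit
4 -> hit
6 -> fault, evict 4, frames {9,6}
2 -> fault, evict 9, frames {6,2}
4 -> fault, evict 6, frames {2,4}
2 -> hit
9 -> fault, evict 2, frames {4,9}
6 -> fault, evict 4, frames {9,6}
2 -> fault, evict 9, frames {6,2}
4 -> fault, evict 6, frames {2,4}
9 -> fault, evict 2, frames {4,9}
2 -> fault, evict 4, frames {9,2}
4 -> fault, evict 9, frames {2,4}
6 -> fault, evict 2, frames {4,6}
2 -> fault, evict 4, frames {6,2}
4 -> fault, evict 6, frames {2,4}
6 -> fault, evict 2, frames {4,6}
Hits: 4.

4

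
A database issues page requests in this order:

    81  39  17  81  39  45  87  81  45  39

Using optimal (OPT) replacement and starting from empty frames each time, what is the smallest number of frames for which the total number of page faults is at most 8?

f=1: 10 faults
f=2: 8 faults
f=3: 6 faults
f=4: 5 faults
f=5: 5 faults
Smallest f with faults ≤ 8 is 2.

2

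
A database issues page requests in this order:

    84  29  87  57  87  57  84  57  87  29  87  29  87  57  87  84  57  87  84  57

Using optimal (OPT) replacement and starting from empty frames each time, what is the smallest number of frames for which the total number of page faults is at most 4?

4

f=1: 20 faults
f=2: 11 faults
f=3: 6 faults
f=4: 4 faults
Smallest f with faults ≤ 4 is 4.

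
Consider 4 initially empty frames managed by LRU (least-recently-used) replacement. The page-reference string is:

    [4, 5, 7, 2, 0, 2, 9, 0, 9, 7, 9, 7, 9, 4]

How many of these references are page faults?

7

4: miss, frames {4}
5: miss, frames {4,5}
7: miss, frames {4,5,7}
2: miss, frames {4,5,7,2}
0: miss, evict 4, frames {5,7,2,0}
2: hit
9: miss, evict 5, frames {7,0,2,9}
0: hit
9: hit
7: hit
9: hit
7: hit
9: hit
4: miss, evict 2, frames {0,7,9,4}
Page faults: 7.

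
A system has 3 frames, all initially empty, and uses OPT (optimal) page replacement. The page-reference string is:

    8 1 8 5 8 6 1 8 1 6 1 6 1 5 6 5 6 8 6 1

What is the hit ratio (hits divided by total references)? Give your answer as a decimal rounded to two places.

0.70

8 -> fault, frames [8]
1 -> fault, frames [8, 1]
8 -> hit
5 -> fault, frames [8, 1, 5]
8 -> hit
6 -> fault, evict 5, frames [8, 1, 6]
1 -> hit
8 -> hit
1 -> hit
6 -> hit
1 -> hit
6 -> hit
1 -> hit
5 -> fault, evict 1, frames [8, 6, 5]
6 -> hit
5 -> hit
6 -> hit
8 -> hit
6 -> hit
1 -> fault, evict 5, frames [8, 6, 1]
Hits: 14 of 20 references → 14/20 = 0.7000.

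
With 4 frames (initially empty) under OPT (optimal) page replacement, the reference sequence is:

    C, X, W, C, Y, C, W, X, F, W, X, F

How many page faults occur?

C → miss, frames [C]
X → miss, frames [C, X]
W → miss, frames [C, X, W]
C → hit
Y → miss, frames [C, X, W, Y]
C → hit
W → hit
X → hit
F → miss, evict Y, frames [C, X, W, F]
W → hit
X → hit
F → hit
Page faults: 5.

5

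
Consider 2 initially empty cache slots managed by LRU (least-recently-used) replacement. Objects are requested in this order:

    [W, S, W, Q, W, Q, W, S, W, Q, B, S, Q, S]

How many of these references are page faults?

W -> miss, frames {W}
S -> miss, frames {W,S}
W -> hit
Q -> miss, evict S, frames {W,Q}
W -> hit
Q -> hit
W -> hit
S -> miss, evict Q, frames {W,S}
W -> hit
Q -> miss, evict S, frames {W,Q}
B -> miss, evict W, frames {Q,B}
S -> miss, evict Q, frames {B,S}
Q -> miss, evict B, frames {S,Q}
S -> hit
Page faults: 8.

8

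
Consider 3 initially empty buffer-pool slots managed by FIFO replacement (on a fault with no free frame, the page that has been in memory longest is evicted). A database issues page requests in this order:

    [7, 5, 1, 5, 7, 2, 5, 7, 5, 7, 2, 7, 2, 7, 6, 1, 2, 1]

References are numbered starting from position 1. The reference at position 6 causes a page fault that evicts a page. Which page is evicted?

7

pos 1: 7: fault, frames {7}
pos 2: 5: fault, frames {7,5}
pos 3: 1: fault, frames {7,5,1}
pos 4: 5: hit
pos 5: 7: hit
pos 6: 2: fault, evict 7, frames {5,1,2}
At position 6, page 7 is evicted.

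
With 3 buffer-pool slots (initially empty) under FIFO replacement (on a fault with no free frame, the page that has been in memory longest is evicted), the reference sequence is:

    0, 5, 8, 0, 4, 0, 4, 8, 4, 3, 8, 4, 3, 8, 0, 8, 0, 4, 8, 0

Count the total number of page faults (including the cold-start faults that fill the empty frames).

9

0 → miss, frames {0}
5 → miss, frames {0,5}
8 → miss, frames {0,5,8}
0 → hit
4 → miss, evict 0, frames {5,8,4}
0 → miss, evict 5, frames {8,4,0}
4 → hit
8 → hit
4 → hit
3 → miss, evict 8, frames {4,0,3}
8 → miss, evict 4, frames {0,3,8}
4 → miss, evict 0, frames {3,8,4}
3 → hit
8 → hit
0 → miss, evict 3, frames {8,4,0}
8 → hit
0 → hit
4 → hit
8 → hit
0 → hit
Page faults: 9.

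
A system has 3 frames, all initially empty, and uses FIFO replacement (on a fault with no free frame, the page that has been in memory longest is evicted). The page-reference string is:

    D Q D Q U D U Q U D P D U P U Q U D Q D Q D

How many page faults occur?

D: fault, frames (D)
Q: fault, frames (D Q)
D: hit
Q: hit
U: fault, frames (D Q U)
D: hit
U: hit
Q: hit
U: hit
D: hit
P: fault, evict D, frames (Q U P)
D: fault, evict Q, frames (U P D)
U: hit
P: hit
U: hit
Q: fault, evict U, frames (P D Q)
U: fault, evict P, frames (D Q U)
D: hit
Q: hit
D: hit
Q: hit
D: hit
Page faults: 7.

7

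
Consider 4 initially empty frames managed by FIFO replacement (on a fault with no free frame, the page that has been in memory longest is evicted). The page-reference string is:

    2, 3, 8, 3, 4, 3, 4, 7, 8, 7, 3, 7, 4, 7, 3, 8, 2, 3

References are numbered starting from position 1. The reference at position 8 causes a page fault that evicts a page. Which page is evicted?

2

pos 1: 2 -> fault, frames (2)
pos 2: 3 -> fault, frames (2 3)
pos 3: 8 -> fault, frames (2 3 8)
pos 4: 3 -> hit
pos 5: 4 -> fault, frames (2 3 8 4)
pos 6: 3 -> hit
pos 7: 4 -> hit
pos 8: 7 -> fault, evict 2, frames (3 8 4 7)
At position 8, page 2 is evicted.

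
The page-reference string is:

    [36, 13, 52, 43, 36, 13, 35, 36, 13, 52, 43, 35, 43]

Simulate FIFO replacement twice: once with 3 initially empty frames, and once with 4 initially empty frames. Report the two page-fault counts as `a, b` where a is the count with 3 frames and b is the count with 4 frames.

3 frames: F F F F F F F . . F F . . → 9 faults.
4 frames: F F F F . . F F F F F F . → 10 faults.
10 > 9: adding a frame increased faults — Belady's anomaly.

9, 10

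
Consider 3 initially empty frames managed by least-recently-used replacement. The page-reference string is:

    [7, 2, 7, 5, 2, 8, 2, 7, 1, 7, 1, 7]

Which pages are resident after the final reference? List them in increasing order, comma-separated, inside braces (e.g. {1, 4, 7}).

7 → fault, frames [7]
2 → fault, frames [7, 2]
7 → hit
5 → fault, frames [2, 7, 5]
2 → hit
8 → fault, evict 7, frames [5, 2, 8]
2 → hit
7 → fault, evict 5, frames [8, 2, 7]
1 → fault, evict 8, frames [2, 7, 1]
7 → hit
1 → hit
7 → hit

{1, 2, 7}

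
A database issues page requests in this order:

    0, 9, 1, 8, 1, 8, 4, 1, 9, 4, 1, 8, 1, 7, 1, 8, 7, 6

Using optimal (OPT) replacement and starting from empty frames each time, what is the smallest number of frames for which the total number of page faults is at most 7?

4

f=1: 18 faults
f=2: 11 faults
f=3: 8 faults
f=4: 7 faults
f=5: 7 faults
f=6: 7 faults
f=7: 7 faults
Smallest f with faults ≤ 7 is 4.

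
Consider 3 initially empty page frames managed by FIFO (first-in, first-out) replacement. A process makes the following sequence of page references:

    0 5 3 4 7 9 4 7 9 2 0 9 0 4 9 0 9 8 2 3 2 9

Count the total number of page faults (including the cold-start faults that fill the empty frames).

14

0 → fault, frames (0)
5 → fault, frames (0 5)
3 → fault, frames (0 5 3)
4 → fault, evict 0, frames (5 3 4)
7 → fault, evict 5, frames (3 4 7)
9 → fault, evict 3, frames (4 7 9)
4 → hit
7 → hit
9 → hit
2 → fault, evict 4, frames (7 9 2)
0 → fault, evict 7, frames (9 2 0)
9 → hit
0 → hit
4 → fault, evict 9, frames (2 0 4)
9 → fault, evict 2, frames (0 4 9)
0 → hit
9 → hit
8 → fault, evict 0, frames (4 9 8)
2 → fault, evict 4, frames (9 8 2)
3 → fault, evict 9, frames (8 2 3)
2 → hit
9 → fault, evict 8, frames (2 3 9)
Page faults: 14.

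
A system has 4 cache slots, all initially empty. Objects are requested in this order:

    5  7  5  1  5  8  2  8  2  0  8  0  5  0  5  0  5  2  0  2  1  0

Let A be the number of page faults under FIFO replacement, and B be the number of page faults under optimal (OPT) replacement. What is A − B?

1

Under FIFO: F F . F . F F . . F . . F . . . . . . . F . → 8 faults.
Under OPT: F F . F . F F . . F . . . . . . . . . . F . → 7 faults.
A − B = 8 − 7 = 1.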